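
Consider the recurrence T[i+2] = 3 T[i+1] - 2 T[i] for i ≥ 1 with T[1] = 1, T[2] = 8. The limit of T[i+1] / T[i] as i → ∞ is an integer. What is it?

The characteristic equation is r^2 - 3r + 2 = 0, which factors as (r - 2)(r - 1) = 0.
So the roots are 2 and 1. Since |2| > |1| and the coefficient of 2^i is non-zero, the ratio tends to 2.

2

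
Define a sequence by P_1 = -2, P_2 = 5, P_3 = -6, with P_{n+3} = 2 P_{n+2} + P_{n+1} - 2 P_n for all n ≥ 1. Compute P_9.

P_4 = 2*(-6) + 5 - 2*(-2) = -3
P_5 = 2*(-3) + (-6) - 2*5 = -22
P_6 = 2*(-22) + (-3) - 2*(-6) = -35
P_7 = 2*(-35) + (-22) - 2*(-3) = -86
P_8 = 2*(-86) + (-35) - 2*(-22) = -163
P_9 = 2*(-163) + (-86) - 2*(-35) = -342

-342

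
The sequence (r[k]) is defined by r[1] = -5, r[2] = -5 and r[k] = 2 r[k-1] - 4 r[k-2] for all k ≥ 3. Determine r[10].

2560

r[3] = 2*(-5) - 4*(-5) = 10
r[4] = 2*10 - 4*(-5) = 40
r[5] = 2*40 - 4*10 = 40
r[6] = 2*40 - 4*40 = -80
r[7] = 2*(-80) - 4*40 = -320
r[8] = 2*(-320) - 4*(-80) = -320
r[9] = 2*(-320) - 4*(-320) = 640
r[10] = 2*640 - 4*(-320) = 2560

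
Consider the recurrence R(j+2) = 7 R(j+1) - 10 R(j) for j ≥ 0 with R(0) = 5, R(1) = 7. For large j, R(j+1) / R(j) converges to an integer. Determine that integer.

The characteristic equation is r^2 - 7r + 10 = 0, which factors as (r - 5)(r - 2) = 0.
So the roots are 5 and 2. Since |5| > |2| and the coefficient of 5^j is non-zero, the ratio tends to 5.

5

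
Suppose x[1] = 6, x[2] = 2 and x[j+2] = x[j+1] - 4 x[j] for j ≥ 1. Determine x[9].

x[3] = 2 - 4*6 = -22
x[4] = (-22) - 4*2 = -30
x[5] = (-30) - 4*(-22) = 58
x[6] = 58 - 4*(-30) = 178
x[7] = 178 - 4*58 = -54
x[8] = (-54) - 4*178 = -766
x[9] = (-766) - 4*(-54) = -550

-550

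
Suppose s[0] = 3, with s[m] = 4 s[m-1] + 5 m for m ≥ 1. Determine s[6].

s[1] = 4·3 + 5 = 17
s[2] = 4·17 + 10 = 78
s[3] = 4·78 + 15 = 327
s[4] = 4·327 + 20 = 1328
s[5] = 4·1328 + 25 = 5337
s[6] = 4·5337 + 30 = 21378

21378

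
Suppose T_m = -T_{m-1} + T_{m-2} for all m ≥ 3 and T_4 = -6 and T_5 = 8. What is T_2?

-4

Rearranging, T_{m-2} = T_m + T_{m-1}.
T_3 = 8 + (-6) = 2
T_2 = -6 + 2 = -4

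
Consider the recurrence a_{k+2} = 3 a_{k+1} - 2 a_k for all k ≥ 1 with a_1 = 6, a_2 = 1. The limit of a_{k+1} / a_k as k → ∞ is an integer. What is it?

The characteristic equation is r^2 - 3r + 2 = 0, which factors as (r - 2)(r - 1) = 0.
So the roots are 2 and 1. Since |2| > |1| and the coefficient of 2^k is non-zero, the ratio tends to 2.

2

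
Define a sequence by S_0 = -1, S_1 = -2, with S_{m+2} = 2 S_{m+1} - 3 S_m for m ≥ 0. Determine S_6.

-13

S_2 = 2*(-2) - 3*(-1) = -1
S_3 = 2*(-1) - 3*(-2) = 4
S_4 = 2*4 - 3*(-1) = 11
S_5 = 2*11 - 3*4 = 10
S_6 = 2*10 - 3*11 = -13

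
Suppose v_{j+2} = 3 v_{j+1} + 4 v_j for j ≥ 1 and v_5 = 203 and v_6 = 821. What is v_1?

Rearranging, v_{j-2} = (v_j - 3 v_{j-1}) / 4.
v_4 = (821 - 3(203)) / 4 = 212/4 = 53
v_3 = (203 - 3(53)) / 4 = 44/4 = 11
v_2 = (53 - 3(11)) / 4 = 20/4 = 5
v_1 = (11 - 3(5)) / 4 = -4/4 = -1

-1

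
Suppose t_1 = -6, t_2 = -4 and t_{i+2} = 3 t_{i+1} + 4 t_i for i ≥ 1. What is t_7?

t_3 = 3*(-4) + 4*(-6) = -36
t_4 = 3*(-36) + 4*(-4) = -124
t_5 = 3*(-124) + 4*(-36) = -516
t_6 = 3*(-516) + 4*(-124) = -2044
t_7 = 3*(-2044) + 4*(-516) = -8196

-8196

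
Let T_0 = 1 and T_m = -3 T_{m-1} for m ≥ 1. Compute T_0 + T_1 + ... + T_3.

T_1 = -3(1) = -3
T_2 = -3(-3) = 9
T_3 = -3(9) = -27
Sum = 1 + (-3) + 9 + (-27) = -20

-20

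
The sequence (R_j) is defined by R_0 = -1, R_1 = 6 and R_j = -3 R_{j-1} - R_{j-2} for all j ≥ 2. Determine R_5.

R_2 = -3(6) - (-1) = -17
R_3 = -3(-17) - 6 = 45
R_4 = -3(45) - (-17) = -118
R_5 = -3(-118) - 45 = 309

309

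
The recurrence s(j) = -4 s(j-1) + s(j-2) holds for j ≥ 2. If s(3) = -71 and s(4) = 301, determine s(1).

-3

Rearranging, s(j-2) = s(j) + 4 s(j-1).
s(2) = 301 + 4(-71) = 17
s(1) = -71 + 4(17) = -3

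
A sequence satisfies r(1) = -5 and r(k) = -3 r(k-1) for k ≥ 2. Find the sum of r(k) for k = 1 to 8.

r(2) = -3(-5) = 15
r(3) = -3(15) = -45
r(4) = -3(-45) = 135
r(5) = -3(135) = -405
r(6) = -3(-405) = 1215
r(7) = -3(1215) = -3645
r(8) = -3(-3645) = 10935
Sum = (-5) + 15 + (-45) + 135 + (-405) + 1215 + (-3645) + 10935 = 8200

8200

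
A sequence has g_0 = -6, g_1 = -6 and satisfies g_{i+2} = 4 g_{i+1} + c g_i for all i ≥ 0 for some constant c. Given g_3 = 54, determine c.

-5

g_2 = -24 - 6c
g_3 = -96 - 30c
So -96 - 30c = 54, giving c = -5.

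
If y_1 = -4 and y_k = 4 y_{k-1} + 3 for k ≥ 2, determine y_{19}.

-206158430209

The fixed point is 3/(1 - 4) = -1, so y_k + 1 = 4(y_{k-1} + 1).
Hence y_k = -3·4^{k-1} - 1.
y_{19} = -3·4^{18} - 1 = -3·68719476736 - 1 = -206158430209.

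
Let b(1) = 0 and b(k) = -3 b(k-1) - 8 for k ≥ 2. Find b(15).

The fixed point is -8/(1 + 3) = -2, so b(k) + 2 = -3(b(k-1) + 2).
Hence b(k) = 2·(-3)^{k-1} - 2.
b(15) = 2·(-3)^{14} - 2 = 2·4782969 - 2 = 9565936.

9565936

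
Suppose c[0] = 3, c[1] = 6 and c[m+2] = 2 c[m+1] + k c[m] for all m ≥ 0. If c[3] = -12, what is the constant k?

c[2] = 12 + 3k
c[3] = 24 + 12k
So 24 + 12k = -12, giving k = -3.

-3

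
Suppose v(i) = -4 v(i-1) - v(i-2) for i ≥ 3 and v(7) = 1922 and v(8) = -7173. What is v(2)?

Rearranging, v(i-2) = -(v(i) + 4 v(i-1)).
v(6) = -(-7173 + 4(1922)) = -515
v(5) = -(1922 + 4(-515)) = 138
v(4) = -(-515 + 4(138)) = -37
v(3) = -(138 + 4(-37)) = 10
v(2) = -(-37 + 4(10)) = -3

-3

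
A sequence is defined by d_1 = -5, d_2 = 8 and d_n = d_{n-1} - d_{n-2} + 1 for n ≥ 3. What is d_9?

d_3 = 8 - (-5) + 1 = 14
d_4 = 14 - 8 + 1 = 7
d_5 = 7 - 14 + 1 = -6
d_6 = (-6) - 7 + 1 = -12
d_7 = (-12) - (-6) + 1 = -5
d_8 = (-5) - (-12) + 1 = 8
d_9 = 8 - (-5) + 1 = 14

14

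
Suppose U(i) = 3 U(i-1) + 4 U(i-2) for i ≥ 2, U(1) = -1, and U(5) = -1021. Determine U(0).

-4

Let U(0) = x.
U(2) = -3 + 4x
U(3) = -13 + 12x
U(4) = -51 + 52x
U(5) = -205 + 204x
So -205 + 204x = -1021, giving x = -4.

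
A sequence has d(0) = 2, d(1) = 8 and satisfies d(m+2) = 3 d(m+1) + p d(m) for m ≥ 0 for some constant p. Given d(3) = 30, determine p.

d(2) = 24 + 2p
d(3) = 72 + 14p
So 72 + 14p = 30, giving p = -3.

-3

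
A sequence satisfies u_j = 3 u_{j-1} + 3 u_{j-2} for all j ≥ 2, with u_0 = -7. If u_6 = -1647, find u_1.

3

Let u_1 = x.
u_2 = -21 + 3x
u_3 = -63 + 12x
u_4 = -252 + 45x
u_5 = -945 + 171x
u_6 = -3591 + 648x
So -3591 + 648x = -1647, giving x = 3.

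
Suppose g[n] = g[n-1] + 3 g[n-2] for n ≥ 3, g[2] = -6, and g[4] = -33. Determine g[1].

Let g[1] = z.
g[3] = -6 + 3z
g[4] = -24 + 3z
So -24 + 3z = -33, giving z = -3.

-3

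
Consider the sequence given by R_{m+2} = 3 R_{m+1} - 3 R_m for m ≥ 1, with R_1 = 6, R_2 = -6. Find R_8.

R_3 = 3(-6) - 3(6) = -36
R_4 = 3(-36) - 3(-6) = -90
R_5 = 3(-90) - 3(-36) = -162
R_6 = 3(-162) - 3(-90) = -216
R_7 = 3(-216) - 3(-162) = -162
R_8 = 3(-162) - 3(-216) = 162

162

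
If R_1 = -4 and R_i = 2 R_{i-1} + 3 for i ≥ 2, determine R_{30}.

The fixed point is 3/(1 - 2) = -3, so R_i + 3 = 2(R_{i-1} + 3).
Hence R_i = -1·2^{i-1} - 3.
R_{30} = -1·2^{29} - 3 = -1·536870912 - 3 = -536870915.

-536870915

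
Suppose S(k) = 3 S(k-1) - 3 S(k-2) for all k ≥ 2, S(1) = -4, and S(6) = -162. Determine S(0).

6

Let S(0) = w.
S(2) = -12 - 3w
S(3) = -24 - 9w
S(4) = -36 - 18w
S(5) = -36 - 27w
S(6) = -27w
So -27w = -162, giving w = 6.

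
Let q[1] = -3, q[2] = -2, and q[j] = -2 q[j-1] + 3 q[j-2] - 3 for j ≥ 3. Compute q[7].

q[3] = -2·(-2) + 3·(-3) - 3 = -8
q[4] = -2·(-8) + 3·(-2) - 3 = 7
q[5] = -2·7 + 3·(-8) - 3 = -41
q[6] = -2·(-41) + 3·7 - 3 = 100
q[7] = -2·100 + 3·(-41) - 3 = -326

-326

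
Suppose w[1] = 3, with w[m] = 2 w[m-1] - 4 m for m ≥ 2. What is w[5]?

-116

w[2] = 2(3) - 8 = -2
w[3] = 2(-2) - 12 = -16
w[4] = 2(-16) - 16 = -48
w[5] = 2(-48) - 20 = -116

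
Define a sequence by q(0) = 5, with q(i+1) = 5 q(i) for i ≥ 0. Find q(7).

390625

q(1) = 5(5) = 25
q(2) = 5(25) = 125
q(3) = 5(125) = 625
q(4) = 5(625) = 3125
q(5) = 5(3125) = 15625
q(6) = 5(15625) = 78125
q(7) = 5(78125) = 390625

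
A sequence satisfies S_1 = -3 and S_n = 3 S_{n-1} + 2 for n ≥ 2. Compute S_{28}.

The fixed point is 2/(1 - 3) = -1, so S_n + 1 = 3(S_{n-1} + 1).
Hence S_n = -2·3^{n-1} - 1.
S_{28} = -2·3^{27} - 1 = -2·7625597484987 - 1 = -15251194969975.

-15251194969975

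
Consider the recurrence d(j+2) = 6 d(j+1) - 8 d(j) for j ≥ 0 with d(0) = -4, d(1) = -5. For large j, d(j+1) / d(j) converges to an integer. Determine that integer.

The characteristic equation is r^2 - 6r + 8 = 0, which factors as (r - 4)(r - 2) = 0.
So the roots are 4 and 2. Since |4| > |2| and the coefficient of 4^j is non-zero, the ratio tends to 4.

4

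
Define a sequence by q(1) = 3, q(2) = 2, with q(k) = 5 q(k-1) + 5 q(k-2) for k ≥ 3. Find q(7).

27375

q(3) = 5*2 + 5*3 = 25
q(4) = 5*25 + 5*2 = 135
q(5) = 5*135 + 5*25 = 800
q(6) = 5*800 + 5*135 = 4675
q(7) = 5*4675 + 5*800 = 27375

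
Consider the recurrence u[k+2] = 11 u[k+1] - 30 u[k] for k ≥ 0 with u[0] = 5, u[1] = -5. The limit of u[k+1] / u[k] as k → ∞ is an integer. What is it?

The characteristic equation is r^2 - 11r + 30 = 0, which factors as (r - 6)(r - 5) = 0.
So the roots are 6 and 5. Since |6| > |5| and the coefficient of 6^k is non-zero, the ratio tends to 6.

6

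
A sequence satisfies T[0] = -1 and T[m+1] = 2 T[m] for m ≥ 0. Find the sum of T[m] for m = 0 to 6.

-127

T[1] = 2*(-1) = -2
T[2] = 2*(-2) = -4
T[3] = 2*(-4) = -8
T[4] = 2*(-8) = -16
T[5] = 2*(-16) = -32
T[6] = 2*(-32) = -64
Sum = (-1) + (-2) + (-4) + (-8) + (-16) + (-32) + (-64) = -127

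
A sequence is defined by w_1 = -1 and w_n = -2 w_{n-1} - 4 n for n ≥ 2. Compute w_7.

68

w_2 = -2*(-1) - 8 = -6
w_3 = -2*(-6) - 12 = 0
w_4 = -2*0 - 16 = -16
w_5 = -2*(-16) - 20 = 12
w_6 = -2*12 - 24 = -48
w_7 = -2*(-48) - 28 = 68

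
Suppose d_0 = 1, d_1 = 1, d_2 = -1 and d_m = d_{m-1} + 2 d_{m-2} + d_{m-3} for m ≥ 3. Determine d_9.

d_3 = (-1) + 2*1 + 1 = 2
d_4 = 2 + 2*(-1) + 1 = 1
d_5 = 1 + 2*2 + (-1) = 4
d_6 = 4 + 2*1 + 2 = 8
d_7 = 8 + 2*4 + 1 = 17
d_8 = 17 + 2*8 + 4 = 37
d_9 = 37 + 2*17 + 8 = 79

79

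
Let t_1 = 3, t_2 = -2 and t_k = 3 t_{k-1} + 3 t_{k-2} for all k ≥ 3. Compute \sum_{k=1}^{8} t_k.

t_3 = 3(-2) + 3(3) = 3
t_4 = 3(3) + 3(-2) = 3
t_5 = 3(3) + 3(3) = 18
t_6 = 3(18) + 3(3) = 63
t_7 = 3(63) + 3(18) = 243
t_8 = 3(243) + 3(63) = 918
Sum = 3 + (-2) + 3 + 3 + 18 + 63 + 243 + 918 = 1249

1249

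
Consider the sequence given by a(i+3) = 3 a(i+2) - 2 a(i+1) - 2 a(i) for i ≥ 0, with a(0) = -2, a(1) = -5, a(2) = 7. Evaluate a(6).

a(3) = 3·7 - 2·(-5) - 2·(-2) = 35
a(4) = 3·35 - 2·7 - 2·(-5) = 101
a(5) = 3·101 - 2·35 - 2·7 = 219
a(6) = 3·219 - 2·101 - 2·35 = 385

385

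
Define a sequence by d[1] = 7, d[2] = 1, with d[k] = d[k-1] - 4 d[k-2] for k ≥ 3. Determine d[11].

d[3] = 1 - 4*7 = -27
d[4] = (-27) - 4*1 = -31
d[5] = (-31) - 4*(-27) = 77
d[6] = 77 - 4*(-31) = 201
d[7] = 201 - 4*77 = -107
d[8] = (-107) - 4*201 = -911
d[9] = (-911) - 4*(-107) = -483
d[10] = (-483) - 4*(-911) = 3161
d[11] = 3161 - 4*(-483) = 5093

5093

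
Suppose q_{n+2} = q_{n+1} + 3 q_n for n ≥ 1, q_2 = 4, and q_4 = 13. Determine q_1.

Let q_1 = w.
q_3 = 4 + 3w
q_4 = 16 + 3w
So 16 + 3w = 13, giving w = -1.

-1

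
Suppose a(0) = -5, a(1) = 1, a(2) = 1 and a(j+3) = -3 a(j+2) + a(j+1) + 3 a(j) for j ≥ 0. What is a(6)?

a(3) = -3(1) + 1 + 3(-5) = -17
a(4) = -3(-17) + 1 + 3(1) = 55
a(5) = -3(55) + (-17) + 3(1) = -179
a(6) = -3(-179) + 55 + 3(-17) = 541

541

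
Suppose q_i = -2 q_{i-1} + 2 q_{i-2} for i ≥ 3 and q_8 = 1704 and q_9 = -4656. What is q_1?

-3

Rearranging, q_{i-2} = (q_i + 2 q_{i-1}) / 2.
q_7 = (-4656 + 2(1704)) / 2 = -1248/2 = -624
q_6 = (1704 + 2(-624)) / 2 = 456/2 = 228
q_5 = (-624 + 2(228)) / 2 = -168/2 = -84
q_4 = (228 + 2(-84)) / 2 = 60/2 = 30
q_3 = (-84 + 2(30)) / 2 = -24/2 = -12
q_2 = (30 + 2(-12)) / 2 = 6/2 = 3
q_1 = (-12 + 2(3)) / 2 = -6/2 = -3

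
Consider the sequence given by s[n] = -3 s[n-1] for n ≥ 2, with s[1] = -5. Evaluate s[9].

-32805

s[2] = -3·(-5) = 15
s[3] = -3·15 = -45
s[4] = -3·(-45) = 135
s[5] = -3·135 = -405
s[6] = -3·(-405) = 1215
s[7] = -3·1215 = -3645
s[8] = -3·(-3645) = 10935
s[9] = -3·10935 = -32805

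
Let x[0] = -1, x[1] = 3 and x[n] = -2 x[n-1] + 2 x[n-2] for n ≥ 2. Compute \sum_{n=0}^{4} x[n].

-44

x[2] = -2·3 + 2·(-1) = -8
x[3] = -2·(-8) + 2·3 = 22
x[4] = -2·22 + 2·(-8) = -60
Sum = (-1) + 3 + (-8) + 22 + (-60) = -44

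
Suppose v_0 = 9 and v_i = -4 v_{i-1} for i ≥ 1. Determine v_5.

v_1 = -4·9 = -36
v_2 = -4·(-36) = 144
v_3 = -4·144 = -576
v_4 = -4·(-576) = 2304
v_5 = -4·2304 = -9216

-9216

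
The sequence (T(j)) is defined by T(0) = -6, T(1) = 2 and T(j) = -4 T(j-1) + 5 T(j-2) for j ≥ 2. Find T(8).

-520838

T(2) = -4·2 + 5·(-6) = -38
T(3) = -4·(-38) + 5·2 = 162
T(4) = -4·162 + 5·(-38) = -838
T(5) = -4·(-838) + 5·162 = 4162
T(6) = -4·4162 + 5·(-838) = -20838
T(7) = -4·(-20838) + 5·4162 = 104162
T(8) = -4·104162 + 5·(-20838) = -520838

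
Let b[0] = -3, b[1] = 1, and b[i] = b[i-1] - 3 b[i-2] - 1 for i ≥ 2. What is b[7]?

b[2] = 1 - 3*(-3) - 1 = 9
b[3] = 9 - 3*1 - 1 = 5
b[4] = 5 - 3*9 - 1 = -23
b[5] = (-23) - 3*5 - 1 = -39
b[6] = (-39) - 3*(-23) - 1 = 29
b[7] = 29 - 3*(-39) - 1 = 145

145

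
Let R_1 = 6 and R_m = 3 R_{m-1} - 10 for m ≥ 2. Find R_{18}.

129140168

The fixed point is -10/(1 - 3) = 5, so R_m - 5 = 3(R_{m-1} - 5).
Hence R_m = 1·3^{m-1} + 5.
R_{18} = 1·3^{17} + 5 = 1·129140163 + 5 = 129140168.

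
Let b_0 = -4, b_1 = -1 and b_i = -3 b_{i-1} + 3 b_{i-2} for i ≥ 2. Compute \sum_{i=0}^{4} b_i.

-89

b_2 = -3*(-1) + 3*(-4) = -9
b_3 = -3*(-9) + 3*(-1) = 24
b_4 = -3*24 + 3*(-9) = -99
Sum = (-4) + (-1) + (-9) + 24 + (-99) = -89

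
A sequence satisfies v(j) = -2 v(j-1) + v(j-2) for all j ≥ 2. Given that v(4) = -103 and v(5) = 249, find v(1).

Rearranging, v(j-2) = v(j) + 2 v(j-1).
v(3) = 249 + 2·(-103) = 43
v(2) = -103 + 2·43 = -17
v(1) = 43 + 2·(-17) = 9

9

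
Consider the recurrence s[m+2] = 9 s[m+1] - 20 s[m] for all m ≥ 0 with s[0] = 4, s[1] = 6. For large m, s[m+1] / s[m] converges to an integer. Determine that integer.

5

The characteristic equation is r^2 - 9r + 20 = 0, which factors as (r - 5)(r - 4) = 0.
So the roots are 5 and 4. Since |5| > |4| and the coefficient of 5^m is non-zero, the ratio tends to 5.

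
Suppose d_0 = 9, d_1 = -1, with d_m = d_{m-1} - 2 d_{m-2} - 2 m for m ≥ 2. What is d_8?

d_2 = (-1) - 2*9 - 4 = -23
d_3 = (-23) - 2*(-1) - 6 = -27
d_4 = (-27) - 2*(-23) - 8 = 11
d_5 = 11 - 2*(-27) - 10 = 55
d_6 = 55 - 2*11 - 12 = 21
d_7 = 21 - 2*55 - 14 = -103
d_8 = (-103) - 2*21 - 16 = -161

-161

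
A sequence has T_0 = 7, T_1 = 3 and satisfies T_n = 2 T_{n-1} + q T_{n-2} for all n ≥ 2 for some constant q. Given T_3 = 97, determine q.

T_2 = 6 + 7q
T_3 = 12 + 17q
So 12 + 17q = 97, giving q = 5.

5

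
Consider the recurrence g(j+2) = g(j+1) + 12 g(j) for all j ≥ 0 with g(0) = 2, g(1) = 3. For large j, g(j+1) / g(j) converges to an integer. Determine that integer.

The characteristic equation is r^2 - r - 12 = 0, which factors as (r - 4)(r + 3) = 0.
So the roots are 4 and -3. Since |4| > |-3| and the coefficient of 4^j is non-zero, the ratio tends to 4.

4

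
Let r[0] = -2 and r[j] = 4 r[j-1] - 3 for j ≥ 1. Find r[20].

-3298534883327

The fixed point is -3/(1 - 4) = 1, so r[j] - 1 = 4(r[j-1] - 1).
Hence r[j] = -3·4^j + 1.
r[20] = -3·4^{20} + 1 = -3·1099511627776 + 1 = -3298534883327.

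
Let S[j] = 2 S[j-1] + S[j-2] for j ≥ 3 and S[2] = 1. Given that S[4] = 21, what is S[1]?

8

Let S[1] = w.
S[3] = 2 + w
S[4] = 5 + 2w
So 5 + 2w = 21, giving w = 8.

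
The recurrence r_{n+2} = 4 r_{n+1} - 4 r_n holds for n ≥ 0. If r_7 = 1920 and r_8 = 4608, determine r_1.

Rearranging, r_{n-2} = (r_n - 4 r_{n-1}) / -4.
r_6 = (4608 - 4·1920) / -4 = -3072/-4 = 768
r_5 = (1920 - 4·768) / -4 = -1152/-4 = 288
r_4 = (768 - 4·288) / -4 = -384/-4 = 96
r_3 = (288 - 4·96) / -4 = -96/-4 = 24
r_2 = (96 - 4·24) / -4 = 0/-4 = 0
r_1 = (24 - 4·0) / -4 = 24/-4 = -6

-6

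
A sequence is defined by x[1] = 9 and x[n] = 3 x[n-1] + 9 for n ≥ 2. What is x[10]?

265716

x[2] = 3*9 + 9 = 36
x[3] = 3*36 + 9 = 117
x[4] = 3*117 + 9 = 360
x[5] = 3*360 + 9 = 1089
x[6] = 3*1089 + 9 = 3276
x[7] = 3*3276 + 9 = 9837
x[8] = 3*9837 + 9 = 29520
x[9] = 3*29520 + 9 = 88569
x[10] = 3*88569 + 9 = 265716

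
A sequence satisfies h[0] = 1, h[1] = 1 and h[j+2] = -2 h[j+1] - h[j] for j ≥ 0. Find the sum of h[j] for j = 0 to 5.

h[2] = -2·1 - 1 = -3
h[3] = -2·(-3) - 1 = 5
h[4] = -2·5 - (-3) = -7
h[5] = -2·(-7) - 5 = 9
Sum = 1 + 1 + (-3) + 5 + (-7) + 9 = 6

6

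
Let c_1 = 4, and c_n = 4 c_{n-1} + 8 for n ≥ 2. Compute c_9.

436904

c_2 = 4(4) + 8 = 24
c_3 = 4(24) + 8 = 104
c_4 = 4(104) + 8 = 424
c_5 = 4(424) + 8 = 1704
c_6 = 4(1704) + 8 = 6824
c_7 = 4(6824) + 8 = 27304
c_8 = 4(27304) + 8 = 109224
c_9 = 4(109224) + 8 = 436904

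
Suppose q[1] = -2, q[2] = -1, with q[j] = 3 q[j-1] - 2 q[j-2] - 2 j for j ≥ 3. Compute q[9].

-1667

q[3] = 3*(-1) - 2*(-2) - 6 = -5
q[4] = 3*(-5) - 2*(-1) - 8 = -21
q[5] = 3*(-21) - 2*(-5) - 10 = -63
q[6] = 3*(-63) - 2*(-21) - 12 = -159
q[7] = 3*(-159) - 2*(-63) - 14 = -365
q[8] = 3*(-365) - 2*(-159) - 16 = -793
q[9] = 3*(-793) - 2*(-365) - 18 = -1667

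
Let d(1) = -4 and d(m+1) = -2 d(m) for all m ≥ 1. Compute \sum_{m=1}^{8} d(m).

340

d(2) = -2*(-4) = 8
d(3) = -2*8 = -16
d(4) = -2*(-16) = 32
d(5) = -2*32 = -64
d(6) = -2*(-64) = 128
d(7) = -2*128 = -256
d(8) = -2*(-256) = 512
Sum = (-4) + 8 + (-16) + 32 + (-64) + 128 + (-256) + 512 = 340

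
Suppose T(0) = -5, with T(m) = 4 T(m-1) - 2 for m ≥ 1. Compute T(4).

T(1) = 4*(-5) - 2 = -22
T(2) = 4*(-22) - 2 = -90
T(3) = 4*(-90) - 2 = -362
T(4) = 4*(-362) - 2 = -1450

-1450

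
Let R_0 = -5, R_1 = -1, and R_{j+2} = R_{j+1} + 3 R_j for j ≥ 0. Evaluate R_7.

-697

R_2 = (-1) + 3*(-5) = -16
R_3 = (-16) + 3*(-1) = -19
R_4 = (-19) + 3*(-16) = -67
R_5 = (-67) + 3*(-19) = -124
R_6 = (-124) + 3*(-67) = -325
R_7 = (-325) + 3*(-124) = -697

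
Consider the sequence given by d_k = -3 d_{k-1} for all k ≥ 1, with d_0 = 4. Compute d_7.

-8748

d_1 = -3(4) = -12
d_2 = -3(-12) = 36
d_3 = -3(36) = -108
d_4 = -3(-108) = 324
d_5 = -3(324) = -972
d_6 = -3(-972) = 2916
d_7 = -3(2916) = -8748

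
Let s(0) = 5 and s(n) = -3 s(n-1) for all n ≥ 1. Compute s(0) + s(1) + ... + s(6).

2735

s(1) = -3(5) = -15
s(2) = -3(-15) = 45
s(3) = -3(45) = -135
s(4) = -3(-135) = 405
s(5) = -3(405) = -1215
s(6) = -3(-1215) = 3645
Sum = 5 + (-15) + 45 + (-135) + 405 + (-1215) + 3645 = 2735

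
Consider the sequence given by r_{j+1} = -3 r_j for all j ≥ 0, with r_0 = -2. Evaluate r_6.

-1458

r_1 = -3*(-2) = 6
r_2 = -3*6 = -18
r_3 = -3*(-18) = 54
r_4 = -3*54 = -162
r_5 = -3*(-162) = 486
r_6 = -3*486 = -1458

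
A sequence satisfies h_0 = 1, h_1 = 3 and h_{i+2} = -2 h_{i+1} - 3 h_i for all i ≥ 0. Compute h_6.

63

h_2 = -2(3) - 3(1) = -9
h_3 = -2(-9) - 3(3) = 9
h_4 = -2(9) - 3(-9) = 9
h_5 = -2(9) - 3(9) = -45
h_6 = -2(-45) - 3(9) = 63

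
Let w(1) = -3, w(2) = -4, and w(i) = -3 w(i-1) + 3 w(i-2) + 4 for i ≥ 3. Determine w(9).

w(3) = -3(-4) + 3(-3) + 4 = 7
w(4) = -3(7) + 3(-4) + 4 = -29
w(5) = -3(-29) + 3(7) + 4 = 112
w(6) = -3(112) + 3(-29) + 4 = -419
w(7) = -3(-419) + 3(112) + 4 = 1597
w(8) = -3(1597) + 3(-419) + 4 = -6044
w(9) = -3(-6044) + 3(1597) + 4 = 22927

22927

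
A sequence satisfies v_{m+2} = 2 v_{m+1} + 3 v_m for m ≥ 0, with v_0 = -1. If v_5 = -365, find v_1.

-5

Let v_1 = y.
v_2 = -3 + 2y
v_3 = -6 + 7y
v_4 = -21 + 20y
v_5 = -60 + 61y
So -60 + 61y = -365, giving y = -5.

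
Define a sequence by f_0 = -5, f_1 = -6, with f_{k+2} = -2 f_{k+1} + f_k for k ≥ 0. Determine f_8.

1603

f_2 = -2·(-6) + (-5) = 7
f_3 = -2·7 + (-6) = -20
f_4 = -2·(-20) + 7 = 47
f_5 = -2·47 + (-20) = -114
f_6 = -2·(-114) + 47 = 275
f_7 = -2·275 + (-114) = -664
f_8 = -2·(-664) + 275 = 1603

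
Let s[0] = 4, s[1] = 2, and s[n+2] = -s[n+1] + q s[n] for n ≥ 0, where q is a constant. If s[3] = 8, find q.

-3

s[2] = -2 + 4q
s[3] = 2 - 2q
So 2 - 2q = 8, giving q = -3.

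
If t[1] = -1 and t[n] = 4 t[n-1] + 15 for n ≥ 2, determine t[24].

281474976710651

The fixed point is 15/(1 - 4) = -5, so t[n] + 5 = 4(t[n-1] + 5).
Hence t[n] = 4·4^{n-1} - 5.
t[24] = 4·4^{23} - 5 = 4·70368744177664 - 5 = 281474976710651.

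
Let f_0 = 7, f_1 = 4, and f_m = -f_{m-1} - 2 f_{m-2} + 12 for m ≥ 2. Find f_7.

50

f_2 = -4 - 2(7) + 12 = -6
f_3 = -(-6) - 2(4) + 12 = 10
f_4 = -10 - 2(-6) + 12 = 14
f_5 = -14 - 2(10) + 12 = -22
f_6 = -(-22) - 2(14) + 12 = 6
f_7 = -6 - 2(-22) + 12 = 50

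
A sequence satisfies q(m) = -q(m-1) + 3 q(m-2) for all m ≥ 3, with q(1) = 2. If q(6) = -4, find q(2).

Let q(2) = z.
q(3) = 6 - z
q(4) = -6 + 4z
q(5) = 24 - 7z
q(6) = -42 + 19z
So -42 + 19z = -4, giving z = 2.

2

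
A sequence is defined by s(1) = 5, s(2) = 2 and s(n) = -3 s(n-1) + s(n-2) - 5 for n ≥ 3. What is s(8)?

1958

s(3) = -3·2 + 5 - 5 = -6
s(4) = -3·(-6) + 2 - 5 = 15
s(5) = -3·15 + (-6) - 5 = -56
s(6) = -3·(-56) + 15 - 5 = 178
s(7) = -3·178 + (-56) - 5 = -595
s(8) = -3·(-595) + 178 - 5 = 1958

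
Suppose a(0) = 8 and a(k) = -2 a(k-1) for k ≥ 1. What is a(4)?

128

a(1) = -2(8) = -16
a(2) = -2(-16) = 32
a(3) = -2(32) = -64
a(4) = -2(-64) = 128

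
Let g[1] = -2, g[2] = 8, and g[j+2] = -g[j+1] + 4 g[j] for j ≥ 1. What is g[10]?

12848

g[3] = -8 + 4*(-2) = -16
g[4] = -(-16) + 4*8 = 48
g[5] = -48 + 4*(-16) = -112
g[6] = -(-112) + 4*48 = 304
g[7] = -304 + 4*(-112) = -752
g[8] = -(-752) + 4*304 = 1968
g[9] = -1968 + 4*(-752) = -4976
g[10] = -(-4976) + 4*1968 = 12848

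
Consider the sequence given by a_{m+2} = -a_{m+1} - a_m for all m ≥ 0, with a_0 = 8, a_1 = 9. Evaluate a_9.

a_2 = -9 - 8 = -17
a_3 = -(-17) - 9 = 8
a_4 = -8 - (-17) = 9
a_5 = -9 - 8 = -17
a_6 = -(-17) - 9 = 8
a_7 = -8 - (-17) = 9
a_8 = -9 - 8 = -17
a_9 = -(-17) - 9 = 8

8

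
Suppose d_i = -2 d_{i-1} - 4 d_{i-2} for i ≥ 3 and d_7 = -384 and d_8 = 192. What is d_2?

Rearranging, d_{i-2} = (d_i + 2 d_{i-1}) / -4.
d_6 = (192 + 2·(-384)) / -4 = -576/-4 = 144
d_5 = (-384 + 2·144) / -4 = -96/-4 = 24
d_4 = (144 + 2·24) / -4 = 192/-4 = -48
d_3 = (24 + 2·(-48)) / -4 = -72/-4 = 18
d_2 = (-48 + 2·18) / -4 = -12/-4 = 3

3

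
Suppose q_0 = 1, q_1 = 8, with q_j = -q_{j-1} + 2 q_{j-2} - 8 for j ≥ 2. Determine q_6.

q_2 = -8 + 2(1) - 8 = -14
q_3 = -(-14) + 2(8) - 8 = 22
q_4 = -22 + 2(-14) - 8 = -58
q_5 = -(-58) + 2(22) - 8 = 94
q_6 = -94 + 2(-58) - 8 = -218

-218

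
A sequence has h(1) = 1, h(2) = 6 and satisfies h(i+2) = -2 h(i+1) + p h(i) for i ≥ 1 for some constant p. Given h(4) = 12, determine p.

-3

h(3) = -12 + p
h(4) = 24 + 4p
So 24 + 4p = 12, giving p = -3.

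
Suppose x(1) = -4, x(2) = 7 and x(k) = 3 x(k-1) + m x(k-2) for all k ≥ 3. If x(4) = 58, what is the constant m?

1

x(3) = 21 - 4m
x(4) = 63 - 5m
So 63 - 5m = 58, giving m = 1.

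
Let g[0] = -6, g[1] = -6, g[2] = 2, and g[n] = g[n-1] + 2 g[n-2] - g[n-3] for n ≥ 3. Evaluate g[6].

12

g[3] = 2 + 2(-6) - (-6) = -4
g[4] = (-4) + 2(2) - (-6) = 6
g[5] = 6 + 2(-4) - 2 = -4
g[6] = (-4) + 2(6) - (-4) = 12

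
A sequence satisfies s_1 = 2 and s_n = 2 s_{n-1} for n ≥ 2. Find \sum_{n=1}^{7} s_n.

254

s_2 = 2(2) = 4
s_3 = 2(4) = 8
s_4 = 2(8) = 16
s_5 = 2(16) = 32
s_6 = 2(32) = 64
s_7 = 2(64) = 128
Sum = 2 + 4 + 8 + 16 + 32 + 64 + 128 = 254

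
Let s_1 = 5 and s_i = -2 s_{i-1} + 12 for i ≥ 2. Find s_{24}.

The fixed point is 12/(1 + 2) = 4, so s_i - 4 = -2(s_{i-1} - 4).
Hence s_i = 1·(-2)^{i-1} + 4.
s_{24} = 1·(-2)^{23} + 4 = 1·-8388608 + 4 = -8388604.

-8388604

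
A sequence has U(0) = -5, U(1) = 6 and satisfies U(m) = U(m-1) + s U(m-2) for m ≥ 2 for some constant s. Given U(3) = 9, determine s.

3

U(2) = 6 - 5s
U(3) = 6 + s
So 6 + s = 9, giving s = 3.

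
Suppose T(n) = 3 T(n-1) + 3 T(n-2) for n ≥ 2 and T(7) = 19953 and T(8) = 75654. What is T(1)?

1

Rearranging, T(n-2) = (T(n) - 3 T(n-1)) / 3.
T(6) = (75654 - 3·19953) / 3 = 15795/3 = 5265
T(5) = (19953 - 3·5265) / 3 = 4158/3 = 1386
T(4) = (5265 - 3·1386) / 3 = 1107/3 = 369
T(3) = (1386 - 3·369) / 3 = 279/3 = 93
T(2) = (369 - 3·93) / 3 = 90/3 = 30
T(1) = (93 - 3·30) / 3 = 3/3 = 1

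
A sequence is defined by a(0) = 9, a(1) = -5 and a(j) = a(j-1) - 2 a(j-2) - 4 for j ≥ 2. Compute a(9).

115

a(2) = (-5) - 2·9 - 4 = -27
a(3) = (-27) - 2·(-5) - 4 = -21
a(4) = (-21) - 2·(-27) - 4 = 29
a(5) = 29 - 2·(-21) - 4 = 67
a(6) = 67 - 2·29 - 4 = 5
a(7) = 5 - 2·67 - 4 = -133
a(8) = (-133) - 2·5 - 4 = -147
a(9) = (-147) - 2·(-133) - 4 = 115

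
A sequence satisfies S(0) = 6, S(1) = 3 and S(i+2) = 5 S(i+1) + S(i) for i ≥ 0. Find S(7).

S(2) = 5(3) + 6 = 21
S(3) = 5(21) + 3 = 108
S(4) = 5(108) + 21 = 561
S(5) = 5(561) + 108 = 2913
S(6) = 5(2913) + 561 = 15126
S(7) = 5(15126) + 2913 = 78543

78543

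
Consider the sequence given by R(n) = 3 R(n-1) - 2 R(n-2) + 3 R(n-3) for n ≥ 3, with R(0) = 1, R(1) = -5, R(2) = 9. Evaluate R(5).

R(3) = 3·9 - 2·(-5) + 3·1 = 40
R(4) = 3·40 - 2·9 + 3·(-5) = 87
R(5) = 3·87 - 2·40 + 3·9 = 208

208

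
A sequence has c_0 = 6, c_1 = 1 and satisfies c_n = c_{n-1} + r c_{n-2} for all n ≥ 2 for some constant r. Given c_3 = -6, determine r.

c_2 = 1 + 6r
c_3 = 1 + 7r
So 1 + 7r = -6, giving r = -1.

-1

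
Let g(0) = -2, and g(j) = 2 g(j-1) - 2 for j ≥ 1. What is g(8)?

g(1) = 2(-2) - 2 = -6
g(2) = 2(-6) - 2 = -14
g(3) = 2(-14) - 2 = -30
g(4) = 2(-30) - 2 = -62
g(5) = 2(-62) - 2 = -126
g(6) = 2(-126) - 2 = -254
g(7) = 2(-254) - 2 = -510
g(8) = 2(-510) - 2 = -1022

-1022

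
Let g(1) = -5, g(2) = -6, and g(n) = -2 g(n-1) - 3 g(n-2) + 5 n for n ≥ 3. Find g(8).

102

g(3) = -2·(-6) - 3·(-5) + 15 = 42
g(4) = -2·42 - 3·(-6) + 20 = -46
g(5) = -2·(-46) - 3·42 + 25 = -9
g(6) = -2·(-9) - 3·(-46) + 30 = 186
g(7) = -2·186 - 3·(-9) + 35 = -310
g(8) = -2·(-310) - 3·186 + 40 = 102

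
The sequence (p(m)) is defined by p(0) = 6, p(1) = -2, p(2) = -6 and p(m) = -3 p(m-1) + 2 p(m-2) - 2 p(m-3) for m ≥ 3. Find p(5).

58

p(3) = -3·(-6) + 2·(-2) - 2·6 = 2
p(4) = -3·2 + 2·(-6) - 2·(-2) = -14
p(5) = -3·(-14) + 2·2 - 2·(-6) = 58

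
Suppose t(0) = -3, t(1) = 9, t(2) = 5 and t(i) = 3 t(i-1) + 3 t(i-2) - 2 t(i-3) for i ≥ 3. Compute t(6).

1998

t(3) = 3·5 + 3·9 - 2·(-3) = 48
t(4) = 3·48 + 3·5 - 2·9 = 141
t(5) = 3·141 + 3·48 - 2·5 = 557
t(6) = 3·557 + 3·141 - 2·48 = 1998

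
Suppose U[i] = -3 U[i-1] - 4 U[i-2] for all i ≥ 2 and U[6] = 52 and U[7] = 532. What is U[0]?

Rearranging, U[i-2] = (U[i] + 3 U[i-1]) / -4.
U[5] = (532 + 3·52) / -4 = 688/-4 = -172
U[4] = (52 + 3·(-172)) / -4 = -464/-4 = 116
U[3] = (-172 + 3·116) / -4 = 176/-4 = -44
U[2] = (116 + 3·(-44)) / -4 = -16/-4 = 4
U[1] = (-44 + 3·4) / -4 = -32/-4 = 8
U[0] = (4 + 3·8) / -4 = 28/-4 = -7

-7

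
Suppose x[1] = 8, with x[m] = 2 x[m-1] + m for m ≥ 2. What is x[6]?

x[2] = 2·8 + 2 = 18
x[3] = 2·18 + 3 = 39
x[4] = 2·39 + 4 = 82
x[5] = 2·82 + 5 = 169
x[6] = 2·169 + 6 = 344

344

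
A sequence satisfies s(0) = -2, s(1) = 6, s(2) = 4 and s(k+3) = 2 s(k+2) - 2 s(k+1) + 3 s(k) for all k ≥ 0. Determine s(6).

s(3) = 2·4 - 2·6 + 3·(-2) = -10
s(4) = 2·(-10) - 2·4 + 3·6 = -10
s(5) = 2·(-10) - 2·(-10) + 3·4 = 12
s(6) = 2·12 - 2·(-10) + 3·(-10) = 14

14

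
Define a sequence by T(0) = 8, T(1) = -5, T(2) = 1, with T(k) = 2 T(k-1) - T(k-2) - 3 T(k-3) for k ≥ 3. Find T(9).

433

T(3) = 2(1) - (-5) - 3(8) = -17
T(4) = 2(-17) - 1 - 3(-5) = -20
T(5) = 2(-20) - (-17) - 3(1) = -26
T(6) = 2(-26) - (-20) - 3(-17) = 19
T(7) = 2(19) - (-26) - 3(-20) = 124
T(8) = 2(124) - 19 - 3(-26) = 307
T(9) = 2(307) - 124 - 3(19) = 433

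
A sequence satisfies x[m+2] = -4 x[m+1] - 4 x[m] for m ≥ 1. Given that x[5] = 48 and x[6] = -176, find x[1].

-7

Rearranging, x[m-2] = (x[m] + 4 x[m-1]) / -4.
x[4] = (-176 + 4(48)) / -4 = 16/-4 = -4
x[3] = (48 + 4(-4)) / -4 = 32/-4 = -8
x[2] = (-4 + 4(-8)) / -4 = -36/-4 = 9
x[1] = (-8 + 4(9)) / -4 = 28/-4 = -7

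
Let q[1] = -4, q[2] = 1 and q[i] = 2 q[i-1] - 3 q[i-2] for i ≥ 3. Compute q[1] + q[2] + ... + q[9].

-52

q[3] = 2(1) - 3(-4) = 14
q[4] = 2(14) - 3(1) = 25
q[5] = 2(25) - 3(14) = 8
q[6] = 2(8) - 3(25) = -59
q[7] = 2(-59) - 3(8) = -142
q[8] = 2(-142) - 3(-59) = -107
q[9] = 2(-107) - 3(-142) = 212
Sum = (-4) + 1 + 14 + 25 + 8 + (-59) + (-142) + (-107) + 212 = -52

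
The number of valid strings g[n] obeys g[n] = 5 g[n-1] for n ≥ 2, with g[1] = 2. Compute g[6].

6250

g[2] = 5(2) = 10
g[3] = 5(10) = 50
g[4] = 5(50) = 250
g[5] = 5(250) = 1250
g[6] = 5(1250) = 6250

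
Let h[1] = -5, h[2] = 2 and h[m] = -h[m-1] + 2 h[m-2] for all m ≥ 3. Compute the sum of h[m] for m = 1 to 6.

33

h[3] = -2 + 2*(-5) = -12
h[4] = -(-12) + 2*2 = 16
h[5] = -16 + 2*(-12) = -40
h[6] = -(-40) + 2*16 = 72
Sum = (-5) + 2 + (-12) + 16 + (-40) + 72 = 33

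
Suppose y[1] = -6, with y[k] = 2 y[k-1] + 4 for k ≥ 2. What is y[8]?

-260

y[2] = 2(-6) + 4 = -8
y[3] = 2(-8) + 4 = -12
y[4] = 2(-12) + 4 = -20
y[5] = 2(-20) + 4 = -36
y[6] = 2(-36) + 4 = -68
y[7] = 2(-68) + 4 = -132
y[8] = 2(-132) + 4 = -260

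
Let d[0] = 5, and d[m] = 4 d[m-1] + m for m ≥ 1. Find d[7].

89199

d[1] = 4*5 + 1 = 21
d[2] = 4*21 + 2 = 86
d[3] = 4*86 + 3 = 347
d[4] = 4*347 + 4 = 1392
d[5] = 4*1392 + 5 = 5573
d[6] = 4*5573 + 6 = 22298
d[7] = 4*22298 + 7 = 89199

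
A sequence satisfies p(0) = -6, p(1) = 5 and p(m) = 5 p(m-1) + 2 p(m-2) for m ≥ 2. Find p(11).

51807235

p(2) = 5·5 + 2·(-6) = 13
p(3) = 5·13 + 2·5 = 75
p(4) = 5·75 + 2·13 = 401
p(5) = 5·401 + 2·75 = 2155
p(6) = 5·2155 + 2·401 = 11577
p(7) = 5·11577 + 2·2155 = 62195
p(8) = 5·62195 + 2·11577 = 334129
p(9) = 5·334129 + 2·62195 = 1795035
p(10) = 5·1795035 + 2·334129 = 9643433
p(11) = 5·9643433 + 2·1795035 = 51807235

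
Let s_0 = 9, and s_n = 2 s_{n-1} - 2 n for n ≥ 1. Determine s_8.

1300

s_1 = 2(9) - 2 = 16
s_2 = 2(16) - 4 = 28
s_3 = 2(28) - 6 = 50
s_4 = 2(50) - 8 = 92
s_5 = 2(92) - 10 = 174
s_6 = 2(174) - 12 = 336
s_7 = 2(336) - 14 = 658
s_8 = 2(658) - 16 = 1300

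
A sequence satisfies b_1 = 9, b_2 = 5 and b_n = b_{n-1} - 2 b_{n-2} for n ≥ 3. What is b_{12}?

313

b_3 = 5 - 2*9 = -13
b_4 = (-13) - 2*5 = -23
b_5 = (-23) - 2*(-13) = 3
b_6 = 3 - 2*(-23) = 49
b_7 = 49 - 2*3 = 43
b_8 = 43 - 2*49 = -55
b_9 = (-55) - 2*43 = -141
b_{10} = (-141) - 2*(-55) = -31
b_{11} = (-31) - 2*(-141) = 251
b_{12} = 251 - 2*(-31) = 313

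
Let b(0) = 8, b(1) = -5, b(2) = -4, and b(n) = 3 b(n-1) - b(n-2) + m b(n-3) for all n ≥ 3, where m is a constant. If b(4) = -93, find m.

-4

b(3) = -7 + 8m
b(4) = -17 + 19m
So -17 + 19m = -93, giving m = -4.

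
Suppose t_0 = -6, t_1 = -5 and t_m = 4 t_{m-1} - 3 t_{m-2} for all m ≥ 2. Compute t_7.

1087

t_2 = 4*(-5) - 3*(-6) = -2
t_3 = 4*(-2) - 3*(-5) = 7
t_4 = 4*7 - 3*(-2) = 34
t_5 = 4*34 - 3*7 = 115
t_6 = 4*115 - 3*34 = 358
t_7 = 4*358 - 3*115 = 1087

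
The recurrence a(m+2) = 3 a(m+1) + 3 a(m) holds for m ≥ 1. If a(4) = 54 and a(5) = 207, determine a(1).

Rearranging, a(m-2) = (a(m) - 3 a(m-1)) / 3.
a(3) = (207 - 3(54)) / 3 = 45/3 = 15
a(2) = (54 - 3(15)) / 3 = 9/3 = 3
a(1) = (15 - 3(3)) / 3 = 6/3 = 2

2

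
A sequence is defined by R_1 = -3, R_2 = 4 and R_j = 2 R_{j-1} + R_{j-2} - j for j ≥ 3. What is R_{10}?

140

R_3 = 2·4 + (-3) - 3 = 2
R_4 = 2·2 + 4 - 4 = 4
R_5 = 2·4 + 2 - 5 = 5
R_6 = 2·5 + 4 - 6 = 8
R_7 = 2·8 + 5 - 7 = 14
R_8 = 2·14 + 8 - 8 = 28
R_9 = 2·28 + 14 - 9 = 61
R_{10} = 2·61 + 28 - 10 = 140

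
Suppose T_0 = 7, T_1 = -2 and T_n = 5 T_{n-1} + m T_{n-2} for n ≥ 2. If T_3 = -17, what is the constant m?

T_2 = -10 + 7m
T_3 = -50 + 33m
So -50 + 33m = -17, giving m = 1.

1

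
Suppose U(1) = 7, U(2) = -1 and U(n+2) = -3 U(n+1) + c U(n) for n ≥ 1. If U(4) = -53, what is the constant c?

U(3) = 3 + 7c
U(4) = -9 - 22c
So -9 - 22c = -53, giving c = 2.

2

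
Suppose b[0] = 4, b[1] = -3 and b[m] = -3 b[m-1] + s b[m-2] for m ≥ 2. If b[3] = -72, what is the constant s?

b[2] = 9 + 4s
b[3] = -27 - 15s
So -27 - 15s = -72, giving s = 3.

3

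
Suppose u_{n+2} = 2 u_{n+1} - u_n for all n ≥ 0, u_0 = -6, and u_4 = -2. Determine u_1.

Let u_1 = x.
u_2 = 6 + 2x
u_3 = 12 + 3x
u_4 = 18 + 4x
So 18 + 4x = -2, giving x = -5.

-5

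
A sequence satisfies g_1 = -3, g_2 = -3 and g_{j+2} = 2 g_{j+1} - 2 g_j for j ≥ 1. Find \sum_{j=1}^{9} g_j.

g_3 = 2·(-3) - 2·(-3) = 0
g_4 = 2·0 - 2·(-3) = 6
g_5 = 2·6 - 2·0 = 12
g_6 = 2·12 - 2·6 = 12
g_7 = 2·12 - 2·12 = 0
g_8 = 2·0 - 2·12 = -24
g_9 = 2·(-24) - 2·0 = -48
Sum = (-3) + (-3) + 0 + 6 + 12 + 12 + 0 + (-24) + (-48) = -48

-48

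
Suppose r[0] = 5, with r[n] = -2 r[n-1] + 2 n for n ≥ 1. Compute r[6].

296

r[1] = -2*5 + 2 = -8
r[2] = -2*(-8) + 4 = 20
r[3] = -2*20 + 6 = -34
r[4] = -2*(-34) + 8 = 76
r[5] = -2*76 + 10 = -142
r[6] = -2*(-142) + 12 = 296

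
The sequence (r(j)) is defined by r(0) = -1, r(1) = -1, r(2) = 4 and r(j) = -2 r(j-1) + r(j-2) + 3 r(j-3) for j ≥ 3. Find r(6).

r(3) = -2·4 + (-1) + 3·(-1) = -12
r(4) = -2·(-12) + 4 + 3·(-1) = 25
r(5) = -2·25 + (-12) + 3·4 = -50
r(6) = -2·(-50) + 25 + 3·(-12) = 89

89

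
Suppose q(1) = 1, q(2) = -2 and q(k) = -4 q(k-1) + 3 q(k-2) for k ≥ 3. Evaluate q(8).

-23354

q(3) = -4(-2) + 3(1) = 11
q(4) = -4(11) + 3(-2) = -50
q(5) = -4(-50) + 3(11) = 233
q(6) = -4(233) + 3(-50) = -1082
q(7) = -4(-1082) + 3(233) = 5027
q(8) = -4(5027) + 3(-1082) = -23354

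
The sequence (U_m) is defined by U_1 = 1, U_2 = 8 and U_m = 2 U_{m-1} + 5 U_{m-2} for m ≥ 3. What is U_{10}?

U_3 = 2·8 + 5·1 = 21
U_4 = 2·21 + 5·8 = 82
U_5 = 2·82 + 5·21 = 269
U_6 = 2·269 + 5·82 = 948
U_7 = 2·948 + 5·269 = 3241
U_8 = 2·3241 + 5·948 = 11222
U_9 = 2·11222 + 5·3241 = 38649
U_{10} = 2·38649 + 5·11222 = 133408

133408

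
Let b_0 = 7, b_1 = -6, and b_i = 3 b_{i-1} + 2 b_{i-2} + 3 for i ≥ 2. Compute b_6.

b_2 = 3(-6) + 2(7) + 3 = -1
b_3 = 3(-1) + 2(-6) + 3 = -12
b_4 = 3(-12) + 2(-1) + 3 = -35
b_5 = 3(-35) + 2(-12) + 3 = -126
b_6 = 3(-126) + 2(-35) + 3 = -445

-445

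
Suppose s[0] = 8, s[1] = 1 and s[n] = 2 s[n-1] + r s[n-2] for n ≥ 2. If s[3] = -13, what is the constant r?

-1

s[2] = 2 + 8r
s[3] = 4 + 17r
So 4 + 17r = -13, giving r = -1.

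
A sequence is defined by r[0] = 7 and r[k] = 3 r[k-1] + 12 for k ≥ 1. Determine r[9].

255873

r[1] = 3(7) + 12 = 33
r[2] = 3(33) + 12 = 111
r[3] = 3(111) + 12 = 345
r[4] = 3(345) + 12 = 1047
r[5] = 3(1047) + 12 = 3153
r[6] = 3(3153) + 12 = 9471
r[7] = 3(9471) + 12 = 28425
r[8] = 3(28425) + 12 = 85287
r[9] = 3(85287) + 12 = 255873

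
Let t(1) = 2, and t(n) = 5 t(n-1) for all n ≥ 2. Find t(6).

6250

t(2) = 5(2) = 10
t(3) = 5(10) = 50
t(4) = 5(50) = 250
t(5) = 5(250) = 1250
t(6) = 5(1250) = 6250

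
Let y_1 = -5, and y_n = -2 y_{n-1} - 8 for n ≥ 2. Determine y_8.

296

y_2 = -2·(-5) - 8 = 2
y_3 = -2·2 - 8 = -12
y_4 = -2·(-12) - 8 = 16
y_5 = -2·16 - 8 = -40
y_6 = -2·(-40) - 8 = 72
y_7 = -2·72 - 8 = -152
y_8 = -2·(-152) - 8 = 296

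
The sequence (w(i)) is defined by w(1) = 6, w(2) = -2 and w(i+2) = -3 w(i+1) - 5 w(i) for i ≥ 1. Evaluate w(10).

2818

w(3) = -3·(-2) - 5·6 = -24
w(4) = -3·(-24) - 5·(-2) = 82
w(5) = -3·82 - 5·(-24) = -126
w(6) = -3·(-126) - 5·82 = -32
w(7) = -3·(-32) - 5·(-126) = 726
w(8) = -3·726 - 5·(-32) = -2018
w(9) = -3·(-2018) - 5·726 = 2424
w(10) = -3·2424 - 5·(-2018) = 2818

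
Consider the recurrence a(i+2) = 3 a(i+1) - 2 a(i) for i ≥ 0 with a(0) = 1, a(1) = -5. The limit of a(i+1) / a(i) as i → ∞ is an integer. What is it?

2

The characteristic equation is r^2 - 3r + 2 = 0, which factors as (r - 2)(r - 1) = 0.
So the roots are 2 and 1. Since |2| > |1| and the coefficient of 2^i is non-zero, the ratio tends to 2.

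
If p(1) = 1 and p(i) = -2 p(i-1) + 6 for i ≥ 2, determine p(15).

The fixed point is 6/(1 + 2) = 2, so p(i) - 2 = -2(p(i-1) - 2).
Hence p(i) = -1·(-2)^{i-1} + 2.
p(15) = -1·(-2)^{14} + 2 = -1·16384 + 2 = -16382.

-16382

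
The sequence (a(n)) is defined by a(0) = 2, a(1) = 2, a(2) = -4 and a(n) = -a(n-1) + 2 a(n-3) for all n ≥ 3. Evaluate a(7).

-28

a(3) = -(-4) + 2(2) = 8
a(4) = -8 + 2(2) = -4
a(5) = -(-4) + 2(-4) = -4
a(6) = -(-4) + 2(8) = 20
a(7) = -20 + 2(-4) = -28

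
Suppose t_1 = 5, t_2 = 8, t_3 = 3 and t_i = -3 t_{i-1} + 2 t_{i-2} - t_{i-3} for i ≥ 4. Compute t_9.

-1222

t_4 = -3*3 + 2*8 - 5 = 2
t_5 = -3*2 + 2*3 - 8 = -8
t_6 = -3*(-8) + 2*2 - 3 = 25
t_7 = -3*25 + 2*(-8) - 2 = -93
t_8 = -3*(-93) + 2*25 - (-8) = 337
t_9 = -3*337 + 2*(-93) - 25 = -1222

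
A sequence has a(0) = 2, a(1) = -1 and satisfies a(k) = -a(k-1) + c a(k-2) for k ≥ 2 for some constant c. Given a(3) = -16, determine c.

a(2) = 1 + 2c
a(3) = -1 - 3c
So -1 - 3c = -16, giving c = 5.

5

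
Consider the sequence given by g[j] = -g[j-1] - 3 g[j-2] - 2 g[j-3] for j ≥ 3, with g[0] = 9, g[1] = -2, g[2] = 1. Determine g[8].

129

g[3] = -1 - 3*(-2) - 2*9 = -13
g[4] = -(-13) - 3*1 - 2*(-2) = 14
g[5] = -14 - 3*(-13) - 2*1 = 23
g[6] = -23 - 3*14 - 2*(-13) = -39
g[7] = -(-39) - 3*23 - 2*14 = -58
g[8] = -(-58) - 3*(-39) - 2*23 = 129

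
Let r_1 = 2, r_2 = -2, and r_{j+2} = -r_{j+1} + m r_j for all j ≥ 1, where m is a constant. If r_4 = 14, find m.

r_3 = 2 + 2m
r_4 = -2 - 4m
So -2 - 4m = 14, giving m = -4.

-4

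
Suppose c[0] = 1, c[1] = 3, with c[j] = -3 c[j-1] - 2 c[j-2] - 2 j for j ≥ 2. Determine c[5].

155

c[2] = -3·3 - 2·1 - 4 = -15
c[3] = -3·(-15) - 2·3 - 6 = 33
c[4] = -3·33 - 2·(-15) - 8 = -77
c[5] = -3·(-77) - 2·33 - 10 = 155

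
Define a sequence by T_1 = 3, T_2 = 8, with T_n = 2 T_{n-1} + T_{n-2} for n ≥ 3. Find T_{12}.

53062

T_3 = 2*8 + 3 = 19
T_4 = 2*19 + 8 = 46
T_5 = 2*46 + 19 = 111
T_6 = 2*111 + 46 = 268
T_7 = 2*268 + 111 = 647
T_8 = 2*647 + 268 = 1562
T_9 = 2*1562 + 647 = 3771
T_{10} = 2*3771 + 1562 = 9104
T_{11} = 2*9104 + 3771 = 21979
T_{12} = 2*21979 + 9104 = 53062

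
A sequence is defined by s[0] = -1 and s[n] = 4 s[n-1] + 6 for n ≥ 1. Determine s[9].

s[1] = 4·(-1) + 6 = 2
s[2] = 4·2 + 6 = 14
s[3] = 4·14 + 6 = 62
s[4] = 4·62 + 6 = 254
s[5] = 4·254 + 6 = 1022
s[6] = 4·1022 + 6 = 4094
s[7] = 4·4094 + 6 = 16382
s[8] = 4·16382 + 6 = 65534
s[9] = 4·65534 + 6 = 262142

262142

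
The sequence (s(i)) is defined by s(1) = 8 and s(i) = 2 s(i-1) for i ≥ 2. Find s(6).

256

s(2) = 2*8 = 16
s(3) = 2*16 = 32
s(4) = 2*32 = 64
s(5) = 2*64 = 128
s(6) = 2*128 = 256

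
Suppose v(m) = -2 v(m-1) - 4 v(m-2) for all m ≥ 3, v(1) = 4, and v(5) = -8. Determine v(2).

-1

Let v(2) = y.
v(3) = -16 - 2y
v(4) = 32
v(5) = 8y
So 8y = -8, giving y = -1.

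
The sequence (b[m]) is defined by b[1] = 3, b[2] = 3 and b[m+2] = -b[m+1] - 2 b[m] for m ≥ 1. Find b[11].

b[3] = -3 - 2(3) = -9
b[4] = -(-9) - 2(3) = 3
b[5] = -3 - 2(-9) = 15
b[6] = -15 - 2(3) = -21
b[7] = -(-21) - 2(15) = -9
b[8] = -(-9) - 2(-21) = 51
b[9] = -51 - 2(-9) = -33
b[10] = -(-33) - 2(51) = -69
b[11] = -(-69) - 2(-33) = 135

135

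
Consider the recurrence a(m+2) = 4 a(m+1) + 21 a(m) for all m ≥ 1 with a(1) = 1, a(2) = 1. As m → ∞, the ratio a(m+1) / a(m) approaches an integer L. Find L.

7

The characteristic equation is r^2 - 4r - 21 = 0, which factors as (r - 7)(r + 3) = 0.
So the roots are 7 and -3. Since |7| > |-3| and the coefficient of 7^m is non-zero, the ratio tends to 7.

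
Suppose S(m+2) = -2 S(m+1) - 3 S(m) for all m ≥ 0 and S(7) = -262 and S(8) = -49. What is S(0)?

Rearranging, S(m-2) = (S(m) + 2 S(m-1)) / -3.
S(6) = (-49 + 2(-262)) / -3 = -573/-3 = 191
S(5) = (-262 + 2(191)) / -3 = 120/-3 = -40
S(4) = (191 + 2(-40)) / -3 = 111/-3 = -37
S(3) = (-40 + 2(-37)) / -3 = -114/-3 = 38
S(2) = (-37 + 2(38)) / -3 = 39/-3 = -13
S(1) = (38 + 2(-13)) / -3 = 12/-3 = -4
S(0) = (-13 + 2(-4)) / -3 = -21/-3 = 7

7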